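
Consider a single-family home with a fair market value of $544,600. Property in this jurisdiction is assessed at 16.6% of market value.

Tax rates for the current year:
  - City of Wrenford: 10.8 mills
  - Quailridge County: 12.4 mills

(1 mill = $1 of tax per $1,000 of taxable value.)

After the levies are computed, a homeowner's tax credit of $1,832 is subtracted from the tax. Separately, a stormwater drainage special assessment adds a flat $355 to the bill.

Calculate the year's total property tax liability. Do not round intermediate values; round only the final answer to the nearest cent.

Assessed value = $544,600 × 0.166 = $90,403.6
City of Wrenford: $90,403.6 × 0.0108 = $976.35888
Quailridge County: $90,403.6 × 0.0124 = $1,121.00464
Levies subtotal = $2,097.36352
After credit = $2,097.36352 − $1,832 = $265.36352
Total = $265.36352 + $355 = $620.36352

$620.36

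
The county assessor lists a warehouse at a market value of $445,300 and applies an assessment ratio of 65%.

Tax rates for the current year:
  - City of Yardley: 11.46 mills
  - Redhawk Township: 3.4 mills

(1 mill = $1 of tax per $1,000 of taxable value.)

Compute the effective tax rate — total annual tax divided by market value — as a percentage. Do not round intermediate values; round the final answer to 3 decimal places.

Assessed value = $445,300 × 0.65 = $289,445
City of Yardley: $289,445 × 0.01146 = $3,317.0397
Redhawk Township: $289,445 × 0.0034 = $984.113
Total tax = $4,301.1527
Effective rate = $4,301.1527 ÷ $445,300 = 0.966% of market value

0.966%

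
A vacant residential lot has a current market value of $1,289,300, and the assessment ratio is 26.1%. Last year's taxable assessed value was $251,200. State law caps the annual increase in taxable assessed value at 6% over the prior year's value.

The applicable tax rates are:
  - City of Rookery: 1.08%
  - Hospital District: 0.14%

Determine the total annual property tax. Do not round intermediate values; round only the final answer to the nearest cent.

Uncapped assessed value = $1,289,300 × 0.261 = $336,507.3
Cap limit = $251,200 × 1.06 = $266,272
Taxable assessed value = min($336,507.3, $266,272) = $266,272 (cap binds)
City of Rookery: $266,272 × 0.0108 = $2,875.7376
Hospital District: $266,272 × 0.0014 = $372.7808
Total = $3,248.5184

$3,248.52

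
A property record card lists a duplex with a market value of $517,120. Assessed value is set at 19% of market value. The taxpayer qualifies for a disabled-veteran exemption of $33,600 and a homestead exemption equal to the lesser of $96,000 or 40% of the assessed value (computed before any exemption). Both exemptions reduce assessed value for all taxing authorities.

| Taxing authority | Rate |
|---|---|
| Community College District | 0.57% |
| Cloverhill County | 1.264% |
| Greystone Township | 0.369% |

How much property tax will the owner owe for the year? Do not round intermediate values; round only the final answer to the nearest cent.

Assessed value = $517,120 × 0.19 = $98,252.8
Homestead exemption = min($96,000, 40% × $98,252.8) = min($96,000, $39,301.12) = $39,301.12 (percentage binds)
Taxable value = $98,252.8 − $33,600 − $39,301.12 = $25,351.68
Community College District: $25,351.68 × 0.0057 = $144.504576
Cloverhill County: $25,351.68 × 0.01264 = $320.4452352
Greystone Township: $25,351.68 × 0.00369 = $93.5476992
Total = $558.4975104

$558.50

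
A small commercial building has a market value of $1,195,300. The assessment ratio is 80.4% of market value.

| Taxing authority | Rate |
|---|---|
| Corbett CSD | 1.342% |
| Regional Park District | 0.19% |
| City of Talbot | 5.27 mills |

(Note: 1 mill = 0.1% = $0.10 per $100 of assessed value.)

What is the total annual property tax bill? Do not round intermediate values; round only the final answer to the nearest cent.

$19,787.43

Assessed value = $1,195,300 × 0.804 = $961,021.2
Corbett CSD: $961,021.2 × 0.01342 = $12,896.904504
Regional Park District: $961,021.2 × 0.0019 = $1,825.94028
City of Talbot: $961,021.2 × 0.00527 = $5,064.581724
Total = $19,787.426508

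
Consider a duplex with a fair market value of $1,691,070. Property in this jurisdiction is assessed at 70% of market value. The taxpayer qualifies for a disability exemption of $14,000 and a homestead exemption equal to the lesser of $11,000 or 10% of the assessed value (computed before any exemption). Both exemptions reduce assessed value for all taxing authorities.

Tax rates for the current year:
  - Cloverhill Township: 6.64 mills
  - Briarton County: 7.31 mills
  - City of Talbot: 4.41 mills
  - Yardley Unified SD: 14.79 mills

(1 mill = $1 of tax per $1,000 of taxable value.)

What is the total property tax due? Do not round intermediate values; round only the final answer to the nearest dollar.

$38,413

Assessed value = $1,691,070 × 0.7 = $1,183,749
Homestead exemption = min($11,000, 10% × $1,183,749) = min($11,000, $118,374.9) = $11,000 (dollar cap binds)
Taxable value = $1,183,749 − $14,000 − $11,000 = $1,158,749
Cloverhill Township: $1,158,749 × 0.00664 = $7,694.09336
Briarton County: $1,158,749 × 0.00731 = $8,470.45519
City of Talbot: $1,158,749 × 0.00441 = $5,110.08309
Yardley Unified SD: $1,158,749 × 0.01479 = $17,137.89771
Total = $38,412.52935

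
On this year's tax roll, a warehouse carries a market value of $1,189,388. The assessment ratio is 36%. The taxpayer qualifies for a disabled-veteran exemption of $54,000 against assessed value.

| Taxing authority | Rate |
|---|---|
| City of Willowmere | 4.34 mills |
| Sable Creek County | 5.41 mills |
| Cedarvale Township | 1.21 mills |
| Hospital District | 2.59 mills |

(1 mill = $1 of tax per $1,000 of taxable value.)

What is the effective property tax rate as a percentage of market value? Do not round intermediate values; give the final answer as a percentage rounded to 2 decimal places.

0.43%

Assessed value = $1,189,388 × 0.36 = $428,179.68
Taxable value = $428,179.68 − $54,000 = $374,179.68
City of Willowmere: $374,179.68 × 0.00434 = $1,623.9398112
Sable Creek County: $374,179.68 × 0.00541 = $2,024.3120688
Cedarvale Township: $374,179.68 × 0.00121 = $452.7574128
Hospital District: $374,179.68 × 0.00259 = $969.1253712
Total tax = $5,070.134664
Effective rate = $5,070.134664 ÷ $1,189,388 = 0.43% of market value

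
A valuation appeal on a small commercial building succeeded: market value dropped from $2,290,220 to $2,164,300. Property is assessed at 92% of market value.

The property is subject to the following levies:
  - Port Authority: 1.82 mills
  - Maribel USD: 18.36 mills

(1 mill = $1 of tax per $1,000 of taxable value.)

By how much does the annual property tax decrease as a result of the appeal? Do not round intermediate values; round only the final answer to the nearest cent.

$2,337.78

Old assessed value = $2,290,220 × 0.92 = $2,107,002.4
New assessed value = $2,164,300 × 0.92 = $1,991,156
Combined rate = 0.00182 + 0.01836 = 0.02018
Old tax = $2,107,002.4 × 0.02018 = $42,519.308432
New tax = $1,991,156 × 0.02018 = $40,181.52808
Reduction = $42,519.308432 − $40,181.52808 = $2,337.780352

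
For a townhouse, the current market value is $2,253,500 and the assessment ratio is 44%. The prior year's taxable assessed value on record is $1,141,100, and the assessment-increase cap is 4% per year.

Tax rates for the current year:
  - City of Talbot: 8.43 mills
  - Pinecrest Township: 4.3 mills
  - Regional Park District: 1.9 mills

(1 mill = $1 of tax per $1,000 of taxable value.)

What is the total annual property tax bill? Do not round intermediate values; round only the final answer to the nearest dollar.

Uncapped assessed value = $2,253,500 × 0.44 = $991,540
Cap limit = $1,141,100 × 1.04 = $1,186,744
Taxable assessed value = min($991,540, $1,186,744) = $991,540 (cap does not bind)
City of Talbot: $991,540 × 0.00843 = $8,358.6822
Pinecrest Township: $991,540 × 0.0043 = $4,263.622
Regional Park District: $991,540 × 0.0019 = $1,883.926
Total = $14,506.2302

$14,506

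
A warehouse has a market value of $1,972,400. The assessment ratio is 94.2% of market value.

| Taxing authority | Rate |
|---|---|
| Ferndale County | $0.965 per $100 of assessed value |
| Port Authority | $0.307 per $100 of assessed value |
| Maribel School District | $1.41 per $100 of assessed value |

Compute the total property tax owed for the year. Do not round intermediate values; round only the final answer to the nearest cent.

Assessed value = $1,972,400 × 0.942 = $1,858,000.8
Ferndale County: $1,858,000.8 × 0.00965 = $17,929.70772
Port Authority: $1,858,000.8 × 0.00307 = $5,704.062456
Maribel School District: $1,858,000.8 × 0.0141 = $26,197.81128
Total = $17,929.70772 + $5,704.062456 + $26,197.81128 = $49,831.581456

$49,831.58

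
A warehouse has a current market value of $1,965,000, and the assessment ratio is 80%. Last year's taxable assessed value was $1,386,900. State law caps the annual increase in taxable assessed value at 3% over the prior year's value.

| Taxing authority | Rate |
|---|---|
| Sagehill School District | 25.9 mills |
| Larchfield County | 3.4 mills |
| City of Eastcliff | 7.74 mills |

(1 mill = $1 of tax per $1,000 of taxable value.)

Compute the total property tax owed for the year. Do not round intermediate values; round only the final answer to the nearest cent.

Uncapped assessed value = $1,965,000 × 0.8 = $1,572,000
Cap limit = $1,386,900 × 1.03 = $1,428,507
Taxable assessed value = min($1,572,000, $1,428,507) = $1,428,507 (cap binds)
Sagehill School District: $1,428,507 × 0.0259 = $36,998.3313
Larchfield County: $1,428,507 × 0.0034 = $4,856.9238
City of Eastcliff: $1,428,507 × 0.00774 = $11,056.64418
Total = $52,911.89928

$52,911.90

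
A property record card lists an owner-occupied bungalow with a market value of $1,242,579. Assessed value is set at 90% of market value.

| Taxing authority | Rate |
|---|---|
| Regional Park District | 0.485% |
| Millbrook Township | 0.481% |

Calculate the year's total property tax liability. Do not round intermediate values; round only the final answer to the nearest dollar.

Assessed value = $1,242,579 × 0.9 = $1,118,321.1
Regional Park District: $1,118,321.1 × 0.00485 = $5,423.857335
Millbrook Township: $1,118,321.1 × 0.00481 = $5,379.124491
Total = $5,423.857335 + $5,379.124491 = $10,802.981826

$10,803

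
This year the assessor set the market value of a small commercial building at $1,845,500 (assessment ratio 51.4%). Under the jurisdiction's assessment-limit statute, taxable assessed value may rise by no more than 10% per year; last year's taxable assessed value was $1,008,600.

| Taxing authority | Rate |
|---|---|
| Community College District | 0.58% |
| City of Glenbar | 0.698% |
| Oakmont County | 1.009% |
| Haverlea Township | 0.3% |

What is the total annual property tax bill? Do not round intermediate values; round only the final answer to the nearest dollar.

$24,540

Uncapped assessed value = $1,845,500 × 0.514 = $948,587
Cap limit = $1,008,600 × 1.1 = $1,109,460
Taxable assessed value = min($948,587, $1,109,460) = $948,587 (cap does not bind)
Community College District: $948,587 × 0.0058 = $5,501.8046
City of Glenbar: $948,587 × 0.00698 = $6,621.13726
Oakmont County: $948,587 × 0.01009 = $9,571.24283
Haverlea Township: $948,587 × 0.003 = $2,845.761
Total = $24,539.94569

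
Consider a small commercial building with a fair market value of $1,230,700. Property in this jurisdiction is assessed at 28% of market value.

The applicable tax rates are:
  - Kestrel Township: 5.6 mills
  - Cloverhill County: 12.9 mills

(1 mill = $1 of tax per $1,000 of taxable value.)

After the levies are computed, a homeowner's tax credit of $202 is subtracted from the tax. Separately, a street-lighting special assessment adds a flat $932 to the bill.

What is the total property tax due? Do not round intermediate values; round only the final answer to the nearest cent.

Assessed value = $1,230,700 × 0.28 = $344,596
Kestrel Township: $344,596 × 0.0056 = $1,929.7376
Cloverhill County: $344,596 × 0.0129 = $4,445.2884
Levies subtotal = $6,375.026
After credit = $6,375.026 − $202 = $6,173.026
Total = $6,173.026 + $932 = $7,105.026

$7,105.03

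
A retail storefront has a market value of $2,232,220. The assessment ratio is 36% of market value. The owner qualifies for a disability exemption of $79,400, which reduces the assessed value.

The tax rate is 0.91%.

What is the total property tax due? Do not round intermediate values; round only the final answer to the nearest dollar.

Assessed value = $2,232,220 × 0.36 = $803,599.2
Taxable value = $803,599.2 − $79,400 = $724,199.2
Tax = $724,199.2 × 0.0091 = $6,590.21272

$6,590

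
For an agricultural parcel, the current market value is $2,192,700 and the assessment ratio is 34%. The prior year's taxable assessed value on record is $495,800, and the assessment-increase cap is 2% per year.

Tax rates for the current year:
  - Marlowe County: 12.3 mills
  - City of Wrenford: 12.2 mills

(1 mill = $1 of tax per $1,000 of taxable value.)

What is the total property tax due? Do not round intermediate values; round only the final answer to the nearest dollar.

$12,390

Uncapped assessed value = $2,192,700 × 0.34 = $745,518
Cap limit = $495,800 × 1.02 = $505,716
Taxable assessed value = min($745,518, $505,716) = $505,716 (cap binds)
Marlowe County: $505,716 × 0.0123 = $6,220.3068
City of Wrenford: $505,716 × 0.0122 = $6,169.7352
Total = $12,390.042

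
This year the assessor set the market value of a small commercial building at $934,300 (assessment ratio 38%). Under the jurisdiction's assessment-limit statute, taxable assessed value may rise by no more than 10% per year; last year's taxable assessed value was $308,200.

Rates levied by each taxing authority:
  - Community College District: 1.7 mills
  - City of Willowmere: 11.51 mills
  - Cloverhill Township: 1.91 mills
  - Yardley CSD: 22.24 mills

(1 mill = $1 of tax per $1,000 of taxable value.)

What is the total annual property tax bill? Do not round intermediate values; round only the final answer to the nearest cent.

$12,665.79

Uncapped assessed value = $934,300 × 0.38 = $355,034
Cap limit = $308,200 × 1.1 = $339,020
Taxable assessed value = min($355,034, $339,020) = $339,020 (cap binds)
Community College District: $339,020 × 0.0017 = $576.334
City of Willowmere: $339,020 × 0.01151 = $3,902.1202
Cloverhill Township: $339,020 × 0.00191 = $647.5282
Yardley CSD: $339,020 × 0.02224 = $7,539.8048
Total = $12,665.7872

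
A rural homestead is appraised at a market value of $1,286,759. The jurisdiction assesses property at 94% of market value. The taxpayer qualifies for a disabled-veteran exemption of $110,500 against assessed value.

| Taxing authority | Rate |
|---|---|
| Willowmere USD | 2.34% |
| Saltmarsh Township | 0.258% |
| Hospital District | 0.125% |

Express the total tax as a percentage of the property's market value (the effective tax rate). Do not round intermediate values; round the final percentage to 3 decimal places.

2.326%

Assessed value = $1,286,759 × 0.94 = $1,209,553.46
Taxable value = $1,209,553.46 − $110,500 = $1,099,053.46
Willowmere USD: $1,099,053.46 × 0.0234 = $25,717.850964
Saltmarsh Township: $1,099,053.46 × 0.00258 = $2,835.5579268
Hospital District: $1,099,053.46 × 0.00125 = $1,373.816825
Total tax = $29,927.2257158
Effective rate = $29,927.2257158 ÷ $1,286,759 = 2.326% of market value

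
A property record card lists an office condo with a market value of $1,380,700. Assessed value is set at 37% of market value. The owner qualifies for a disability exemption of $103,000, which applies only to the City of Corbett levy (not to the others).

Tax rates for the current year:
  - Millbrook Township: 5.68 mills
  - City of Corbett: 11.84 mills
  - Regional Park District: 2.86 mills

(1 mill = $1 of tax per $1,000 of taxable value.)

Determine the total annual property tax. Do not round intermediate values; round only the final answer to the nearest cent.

Assessed value = $1,380,700 × 0.37 = $510,859
Millbrook Township: $510,859 × 0.00568 = $2,901.67912
City of Corbett: ($510,859 − $103,000) × 0.01184 = $407,859 × 0.01184 = $4,829.05056
Regional Park District: $510,859 × 0.00286 = $1,461.05674
Total = $9,191.78642

$9,191.79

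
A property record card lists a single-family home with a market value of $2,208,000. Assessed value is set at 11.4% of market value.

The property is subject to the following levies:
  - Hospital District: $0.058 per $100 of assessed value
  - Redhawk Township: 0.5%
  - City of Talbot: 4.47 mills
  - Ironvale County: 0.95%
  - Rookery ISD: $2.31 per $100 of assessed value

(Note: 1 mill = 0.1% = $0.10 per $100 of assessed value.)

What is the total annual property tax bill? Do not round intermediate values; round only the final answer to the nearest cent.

Assessed value = $2,208,000 × 0.114 = $251,712
Hospital District: $251,712 × 0.00058 = $145.99296
Redhawk Township: $251,712 × 0.005 = $1,258.56
City of Talbot: $251,712 × 0.00447 = $1,125.15264
Ironvale County: $251,712 × 0.0095 = $2,391.264
Rookery ISD: $251,712 × 0.0231 = $5,814.5472
Total = $10,735.5168

$10,735.52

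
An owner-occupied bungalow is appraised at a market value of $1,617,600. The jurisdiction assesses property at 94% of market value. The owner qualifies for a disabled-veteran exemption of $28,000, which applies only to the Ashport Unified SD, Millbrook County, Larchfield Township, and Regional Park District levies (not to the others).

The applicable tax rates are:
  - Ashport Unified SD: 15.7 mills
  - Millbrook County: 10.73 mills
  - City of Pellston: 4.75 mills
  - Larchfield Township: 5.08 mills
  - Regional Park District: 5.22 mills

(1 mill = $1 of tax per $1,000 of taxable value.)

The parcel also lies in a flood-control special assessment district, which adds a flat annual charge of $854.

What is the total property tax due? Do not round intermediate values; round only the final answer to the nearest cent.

Assessed value = $1,617,600 × 0.94 = $1,520,544
Ashport Unified SD: ($1,520,544 − $28,000) × 0.0157 = $1,492,544 × 0.0157 = $23,432.9408
Millbrook County: ($1,520,544 − $28,000) × 0.01073 = $1,492,544 × 0.01073 = $16,014.99712
City of Pellston: $1,520,544 × 0.00475 = $7,222.584
Larchfield Township: ($1,520,544 − $28,000) × 0.00508 = $1,492,544 × 0.00508 = $7,582.12352
Regional Park District: ($1,520,544 − $28,000) × 0.00522 = $1,492,544 × 0.00522 = $7,791.07968
Levies subtotal = $62,043.72512
Total = $62,043.72512 + $854 = $62,897.72512

$62,897.73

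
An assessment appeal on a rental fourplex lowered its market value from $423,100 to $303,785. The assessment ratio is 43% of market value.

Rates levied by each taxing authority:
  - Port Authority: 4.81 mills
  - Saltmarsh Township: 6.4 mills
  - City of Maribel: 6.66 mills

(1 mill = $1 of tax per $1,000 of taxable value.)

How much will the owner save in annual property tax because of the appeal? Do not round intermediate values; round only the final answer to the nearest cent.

Old assessed value = $423,100 × 0.43 = $181,933
New assessed value = $303,785 × 0.43 = $130,627.55
Combined rate = 0.00481 + 0.0064 + 0.00666 = 0.01787
Old tax = $181,933 × 0.01787 = $3,251.14271
New tax = $130,627.55 × 0.01787 = $2,334.3143185
Reduction = $3,251.14271 − $2,334.3143185 = $916.8283915

$916.83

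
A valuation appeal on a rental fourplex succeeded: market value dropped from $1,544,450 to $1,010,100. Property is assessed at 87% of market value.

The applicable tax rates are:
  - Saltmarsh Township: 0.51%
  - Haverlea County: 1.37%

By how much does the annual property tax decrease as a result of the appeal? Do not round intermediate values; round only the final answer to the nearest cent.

Old assessed value = $1,544,450 × 0.87 = $1,343,671.5
New assessed value = $1,010,100 × 0.87 = $878,787
Combined rate = 0.0051 + 0.0137 = 0.0188
Old tax = $1,343,671.5 × 0.0188 = $25,261.0242
New tax = $878,787 × 0.0188 = $16,521.1956
Reduction = $25,261.0242 − $16,521.1956 = $8,739.8286

$8,739.83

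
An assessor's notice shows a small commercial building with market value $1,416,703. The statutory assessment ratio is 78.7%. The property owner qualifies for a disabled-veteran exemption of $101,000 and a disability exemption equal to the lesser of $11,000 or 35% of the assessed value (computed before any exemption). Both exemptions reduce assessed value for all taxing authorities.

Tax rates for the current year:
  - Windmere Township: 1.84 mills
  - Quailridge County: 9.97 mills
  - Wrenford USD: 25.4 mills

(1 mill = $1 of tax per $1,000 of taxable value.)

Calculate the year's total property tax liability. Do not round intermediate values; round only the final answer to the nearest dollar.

$37,320

Assessed value = $1,416,703 × 0.787 = $1,114,945.261
Disability exemption = min($11,000, 35% × $1,114,945.261) = min($11,000, $390,230.84135) = $11,000 (dollar cap binds)
Taxable value = $1,114,945.261 − $101,000 − $11,000 = $1,002,945.261
Windmere Township: $1,002,945.261 × 0.00184 = $1,845.41928024
Quailridge County: $1,002,945.261 × 0.00997 = $9,999.36425217
Wrenford USD: $1,002,945.261 × 0.0254 = $25,474.8096294
Total = $37,319.59316181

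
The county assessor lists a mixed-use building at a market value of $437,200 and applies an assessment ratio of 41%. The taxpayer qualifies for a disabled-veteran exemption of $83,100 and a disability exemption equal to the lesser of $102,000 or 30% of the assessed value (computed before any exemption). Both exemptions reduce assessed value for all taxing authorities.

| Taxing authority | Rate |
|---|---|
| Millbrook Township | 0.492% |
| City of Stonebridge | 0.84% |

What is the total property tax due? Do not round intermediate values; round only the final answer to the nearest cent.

Assessed value = $437,200 × 0.41 = $179,252
Disability exemption = min($102,000, 30% × $179,252) = min($102,000, $53,775.6) = $53,775.6 (percentage binds)
Taxable value = $179,252 − $83,100 − $53,775.6 = $42,376.4
Millbrook Township: $42,376.4 × 0.00492 = $208.491888
City of Stonebridge: $42,376.4 × 0.0084 = $355.96176
Total = $564.453648

$564.45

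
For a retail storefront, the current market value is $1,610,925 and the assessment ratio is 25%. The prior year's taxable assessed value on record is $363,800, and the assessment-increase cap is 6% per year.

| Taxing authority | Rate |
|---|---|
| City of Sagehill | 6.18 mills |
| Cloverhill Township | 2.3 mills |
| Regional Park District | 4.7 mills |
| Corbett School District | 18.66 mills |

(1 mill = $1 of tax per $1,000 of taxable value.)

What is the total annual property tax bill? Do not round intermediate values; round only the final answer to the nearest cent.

Uncapped assessed value = $1,610,925 × 0.25 = $402,731.25
Cap limit = $363,800 × 1.06 = $385,628
Taxable assessed value = min($402,731.25, $385,628) = $385,628 (cap binds)
City of Sagehill: $385,628 × 0.00618 = $2,383.18104
Cloverhill Township: $385,628 × 0.0023 = $886.9444
Regional Park District: $385,628 × 0.0047 = $1,812.4516
Corbett School District: $385,628 × 0.01866 = $7,195.81848
Total = $12,278.39552

$12,278.40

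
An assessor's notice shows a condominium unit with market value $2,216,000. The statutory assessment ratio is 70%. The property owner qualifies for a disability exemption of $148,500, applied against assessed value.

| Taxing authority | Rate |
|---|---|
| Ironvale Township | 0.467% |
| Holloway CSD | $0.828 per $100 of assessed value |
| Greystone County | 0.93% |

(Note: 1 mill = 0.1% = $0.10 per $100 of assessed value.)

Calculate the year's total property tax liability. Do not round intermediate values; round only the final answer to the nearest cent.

$31,210.08

Assessed value = $2,216,000 × 0.7 = $1,551,200
Taxable value = $1,551,200 − $148,500 = $1,402,700
Ironvale Township: $1,402,700 × 0.00467 = $6,550.609
Holloway CSD: $1,402,700 × 0.00828 = $11,614.356
Greystone County: $1,402,700 × 0.0093 = $13,045.11
Total = $31,210.075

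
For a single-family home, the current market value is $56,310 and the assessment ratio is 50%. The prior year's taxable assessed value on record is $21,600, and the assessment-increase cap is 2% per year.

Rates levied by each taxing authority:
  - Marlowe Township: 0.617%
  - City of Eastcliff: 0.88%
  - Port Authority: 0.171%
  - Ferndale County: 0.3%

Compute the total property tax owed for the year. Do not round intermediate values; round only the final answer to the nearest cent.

Uncapped assessed value = $56,310 × 0.5 = $28,155
Cap limit = $21,600 × 1.02 = $22,032
Taxable assessed value = min($28,155, $22,032) = $22,032 (cap binds)
Marlowe Township: $22,032 × 0.00617 = $135.93744
City of Eastcliff: $22,032 × 0.0088 = $193.8816
Port Authority: $22,032 × 0.00171 = $37.67472
Ferndale County: $22,032 × 0.003 = $66.096
Total = $433.58976

$433.59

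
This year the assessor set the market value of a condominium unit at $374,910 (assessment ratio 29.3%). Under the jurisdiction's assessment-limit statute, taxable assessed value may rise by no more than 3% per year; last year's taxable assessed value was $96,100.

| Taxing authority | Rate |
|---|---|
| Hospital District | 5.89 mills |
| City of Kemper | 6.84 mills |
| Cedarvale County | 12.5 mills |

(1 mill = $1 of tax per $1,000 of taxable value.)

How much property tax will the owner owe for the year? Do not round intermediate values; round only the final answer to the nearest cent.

$2,497.34

Uncapped assessed value = $374,910 × 0.293 = $109,848.63
Cap limit = $96,100 × 1.03 = $98,983
Taxable assessed value = min($109,848.63, $98,983) = $98,983 (cap binds)
Hospital District: $98,983 × 0.00589 = $583.00987
City of Kemper: $98,983 × 0.00684 = $677.04372
Cedarvale County: $98,983 × 0.0125 = $1,237.2875
Total = $2,497.34109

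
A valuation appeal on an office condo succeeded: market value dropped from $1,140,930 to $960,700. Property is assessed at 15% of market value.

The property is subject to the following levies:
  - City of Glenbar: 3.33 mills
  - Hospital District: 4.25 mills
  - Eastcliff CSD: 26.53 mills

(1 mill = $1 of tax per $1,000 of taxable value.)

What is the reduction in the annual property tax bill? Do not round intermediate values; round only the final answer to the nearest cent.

$922.15

Old assessed value = $1,140,930 × 0.15 = $171,139.5
New assessed value = $960,700 × 0.15 = $144,105
Combined rate = 0.00333 + 0.00425 + 0.02653 = 0.03411
Old tax = $171,139.5 × 0.03411 = $5,837.568345
New tax = $144,105 × 0.03411 = $4,915.42155
Reduction = $5,837.568345 − $4,915.42155 = $922.146795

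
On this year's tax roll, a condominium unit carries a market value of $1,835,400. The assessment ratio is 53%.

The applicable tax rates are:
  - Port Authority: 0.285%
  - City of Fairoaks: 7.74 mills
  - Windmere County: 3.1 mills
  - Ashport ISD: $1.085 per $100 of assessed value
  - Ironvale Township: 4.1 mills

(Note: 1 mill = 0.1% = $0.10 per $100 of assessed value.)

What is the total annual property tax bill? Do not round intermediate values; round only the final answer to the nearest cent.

$27,859.90

Assessed value = $1,835,400 × 0.53 = $972,762
Port Authority: $972,762 × 0.00285 = $2,772.3717
City of Fairoaks: $972,762 × 0.00774 = $7,529.17788
Windmere County: $972,762 × 0.0031 = $3,015.5622
Ashport ISD: $972,762 × 0.01085 = $10,554.4677
Ironvale Township: $972,762 × 0.0041 = $3,988.3242
Total = $27,859.90368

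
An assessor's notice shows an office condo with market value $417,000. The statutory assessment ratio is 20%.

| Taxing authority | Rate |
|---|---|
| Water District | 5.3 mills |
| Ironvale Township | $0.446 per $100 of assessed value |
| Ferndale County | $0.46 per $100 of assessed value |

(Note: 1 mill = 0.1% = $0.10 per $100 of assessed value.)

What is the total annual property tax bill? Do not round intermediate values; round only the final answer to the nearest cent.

$1,197.62

Assessed value = $417,000 × 0.2 = $83,400
Water District: $83,400 × 0.0053 = $442.02
Ironvale Township: $83,400 × 0.00446 = $371.964
Ferndale County: $83,400 × 0.0046 = $383.64
Total = $1,197.624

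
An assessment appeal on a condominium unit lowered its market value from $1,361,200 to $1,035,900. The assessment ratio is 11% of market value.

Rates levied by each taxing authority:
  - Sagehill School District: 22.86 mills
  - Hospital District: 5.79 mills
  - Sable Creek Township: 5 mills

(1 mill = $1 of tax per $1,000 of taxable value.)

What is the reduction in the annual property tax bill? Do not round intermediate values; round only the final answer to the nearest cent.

$1,204.10

Old assessed value = $1,361,200 × 0.11 = $149,732
New assessed value = $1,035,900 × 0.11 = $113,949
Combined rate = 0.02286 + 0.00579 + 0.005 = 0.03365
Old tax = $149,732 × 0.03365 = $5,038.4818
New tax = $113,949 × 0.03365 = $3,834.38385
Reduction = $5,038.4818 − $3,834.38385 = $1,204.09795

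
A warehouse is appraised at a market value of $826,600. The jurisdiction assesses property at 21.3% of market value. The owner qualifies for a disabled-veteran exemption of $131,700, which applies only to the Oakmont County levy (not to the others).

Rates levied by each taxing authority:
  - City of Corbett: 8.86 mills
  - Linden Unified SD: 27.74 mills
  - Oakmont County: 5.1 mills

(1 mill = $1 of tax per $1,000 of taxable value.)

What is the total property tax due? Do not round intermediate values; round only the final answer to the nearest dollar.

$6,670

Assessed value = $826,600 × 0.213 = $176,065.8
City of Corbett: $176,065.8 × 0.00886 = $1,559.942988
Linden Unified SD: $176,065.8 × 0.02774 = $4,884.065292
Oakmont County: ($176,065.8 − $131,700) × 0.0051 = $44,365.8 × 0.0051 = $226.26558
Total = $6,670.27386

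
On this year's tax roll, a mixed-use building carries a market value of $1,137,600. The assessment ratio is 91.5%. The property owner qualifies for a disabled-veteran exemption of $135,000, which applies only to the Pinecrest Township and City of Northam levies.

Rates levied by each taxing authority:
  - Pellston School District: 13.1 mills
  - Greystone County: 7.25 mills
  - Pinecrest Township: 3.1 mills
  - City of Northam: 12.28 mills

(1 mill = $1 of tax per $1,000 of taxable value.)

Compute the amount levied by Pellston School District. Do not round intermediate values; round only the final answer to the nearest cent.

Assessed value = $1,137,600 × 0.915 = $1,040,904
Pellston School District taxable value = $1,040,904 (exemption does not apply)
Pellston School District levy = $1,040,904 × 0.0131 = $13,635.8424

$13,635.84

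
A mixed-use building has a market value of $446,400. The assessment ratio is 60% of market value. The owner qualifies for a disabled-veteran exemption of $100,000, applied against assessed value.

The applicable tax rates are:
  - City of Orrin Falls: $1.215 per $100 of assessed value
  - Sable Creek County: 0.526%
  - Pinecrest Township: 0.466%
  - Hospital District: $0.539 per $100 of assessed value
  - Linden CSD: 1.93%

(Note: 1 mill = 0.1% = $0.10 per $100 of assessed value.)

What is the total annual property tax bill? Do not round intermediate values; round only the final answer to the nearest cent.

$7,848.20

Assessed value = $446,400 × 0.6 = $267,840
Taxable value = $267,840 − $100,000 = $167,840
City of Orrin Falls: $167,840 × 0.01215 = $2,039.256
Sable Creek County: $167,840 × 0.00526 = $882.8384
Pinecrest Township: $167,840 × 0.00466 = $782.1344
Hospital District: $167,840 × 0.00539 = $904.6576
Linden CSD: $167,840 × 0.0193 = $3,239.312
Total = $7,848.1984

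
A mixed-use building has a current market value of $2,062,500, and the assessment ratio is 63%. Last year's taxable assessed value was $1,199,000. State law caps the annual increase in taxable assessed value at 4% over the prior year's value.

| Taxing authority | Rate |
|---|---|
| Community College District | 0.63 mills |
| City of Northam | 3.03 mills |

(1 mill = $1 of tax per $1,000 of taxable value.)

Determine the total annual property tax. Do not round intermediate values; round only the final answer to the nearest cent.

Uncapped assessed value = $2,062,500 × 0.63 = $1,299,375
Cap limit = $1,199,000 × 1.04 = $1,246,960
Taxable assessed value = min($1,299,375, $1,246,960) = $1,246,960 (cap binds)
Community College District: $1,246,960 × 0.00063 = $785.5848
City of Northam: $1,246,960 × 0.00303 = $3,778.2888
Total = $4,563.8736

$4,563.87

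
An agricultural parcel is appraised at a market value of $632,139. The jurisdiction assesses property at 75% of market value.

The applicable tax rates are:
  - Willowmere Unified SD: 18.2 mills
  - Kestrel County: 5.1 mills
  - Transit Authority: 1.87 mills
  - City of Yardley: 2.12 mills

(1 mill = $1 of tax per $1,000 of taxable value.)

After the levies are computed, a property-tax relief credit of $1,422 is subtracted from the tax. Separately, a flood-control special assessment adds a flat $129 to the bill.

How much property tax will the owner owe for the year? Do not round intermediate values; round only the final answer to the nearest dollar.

$11,645

Assessed value = $632,139 × 0.75 = $474,104.25
Willowmere Unified SD: $474,104.25 × 0.0182 = $8,628.69735
Kestrel County: $474,104.25 × 0.0051 = $2,417.931675
Transit Authority: $474,104.25 × 0.00187 = $886.5749475
City of Yardley: $474,104.25 × 0.00212 = $1,005.10101
Levies subtotal = $12,938.3049825
After credit = $12,938.3049825 − $1,422 = $11,516.3049825
Total = $11,516.3049825 + $129 = $11,645.3049825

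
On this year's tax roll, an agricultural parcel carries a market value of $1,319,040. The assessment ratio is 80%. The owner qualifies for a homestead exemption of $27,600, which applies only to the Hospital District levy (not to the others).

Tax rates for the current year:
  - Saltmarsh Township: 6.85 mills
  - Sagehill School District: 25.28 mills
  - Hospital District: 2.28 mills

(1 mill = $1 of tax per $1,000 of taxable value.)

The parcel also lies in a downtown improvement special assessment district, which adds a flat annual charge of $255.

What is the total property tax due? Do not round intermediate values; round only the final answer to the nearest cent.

Assessed value = $1,319,040 × 0.8 = $1,055,232
Saltmarsh Township: $1,055,232 × 0.00685 = $7,228.3392
Sagehill School District: $1,055,232 × 0.02528 = $26,676.26496
Hospital District: ($1,055,232 − $27,600) × 0.00228 = $1,027,632 × 0.00228 = $2,343.00096
Levies subtotal = $36,247.60512
Total = $36,247.60512 + $255 = $36,502.60512

$36,502.61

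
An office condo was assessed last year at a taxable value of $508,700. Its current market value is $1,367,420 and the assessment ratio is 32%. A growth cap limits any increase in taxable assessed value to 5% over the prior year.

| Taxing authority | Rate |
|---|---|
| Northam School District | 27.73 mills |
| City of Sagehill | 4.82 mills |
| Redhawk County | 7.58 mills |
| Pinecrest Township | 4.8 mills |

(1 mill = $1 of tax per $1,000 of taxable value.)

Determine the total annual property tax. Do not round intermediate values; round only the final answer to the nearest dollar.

$19,660

Uncapped assessed value = $1,367,420 × 0.32 = $437,574.4
Cap limit = $508,700 × 1.05 = $534,135
Taxable assessed value = min($437,574.4, $534,135) = $437,574.4 (cap does not bind)
Northam School District: $437,574.4 × 0.02773 = $12,133.938112
City of Sagehill: $437,574.4 × 0.00482 = $2,109.108608
Redhawk County: $437,574.4 × 0.00758 = $3,316.813952
Pinecrest Township: $437,574.4 × 0.0048 = $2,100.35712
Total = $19,660.217792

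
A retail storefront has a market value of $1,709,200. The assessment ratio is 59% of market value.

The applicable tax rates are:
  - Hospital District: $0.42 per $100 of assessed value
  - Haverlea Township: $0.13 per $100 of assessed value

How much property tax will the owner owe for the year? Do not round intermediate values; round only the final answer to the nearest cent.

$5,546.35

Assessed value = $1,709,200 × 0.59 = $1,008,428
Hospital District: $1,008,428 × 0.0042 = $4,235.3976
Haverlea Township: $1,008,428 × 0.0013 = $1,310.9564
Total = $4,235.3976 + $1,310.9564 = $5,546.354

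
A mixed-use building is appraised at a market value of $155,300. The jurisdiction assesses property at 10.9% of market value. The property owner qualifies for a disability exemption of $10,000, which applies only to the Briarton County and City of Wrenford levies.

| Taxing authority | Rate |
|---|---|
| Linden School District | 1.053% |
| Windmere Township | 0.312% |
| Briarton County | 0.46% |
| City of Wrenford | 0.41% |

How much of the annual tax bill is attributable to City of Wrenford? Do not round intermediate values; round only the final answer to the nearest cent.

$28.40

Assessed value = $155,300 × 0.109 = $16,927.7
City of Wrenford taxable value = $16,927.7 − $10,000 = $6,927.7
City of Wrenford levy = $6,927.7 × 0.0041 = $28.40357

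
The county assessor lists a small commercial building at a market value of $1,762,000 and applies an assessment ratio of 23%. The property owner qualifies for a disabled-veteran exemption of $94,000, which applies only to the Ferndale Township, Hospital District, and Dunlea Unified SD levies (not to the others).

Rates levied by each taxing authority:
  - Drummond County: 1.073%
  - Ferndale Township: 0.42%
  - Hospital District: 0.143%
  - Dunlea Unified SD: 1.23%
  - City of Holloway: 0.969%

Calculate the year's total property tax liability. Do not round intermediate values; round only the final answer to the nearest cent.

$13,856.30

Assessed value = $1,762,000 × 0.23 = $405,260
Drummond County: $405,260 × 0.01073 = $4,348.4398
Ferndale Township: ($405,260 − $94,000) × 0.0042 = $311,260 × 0.0042 = $1,307.292
Hospital District: ($405,260 − $94,000) × 0.00143 = $311,260 × 0.00143 = $445.1018
Dunlea Unified SD: ($405,260 − $94,000) × 0.0123 = $311,260 × 0.0123 = $3,828.498
City of Holloway: $405,260 × 0.00969 = $3,926.9694
Total = $13,856.301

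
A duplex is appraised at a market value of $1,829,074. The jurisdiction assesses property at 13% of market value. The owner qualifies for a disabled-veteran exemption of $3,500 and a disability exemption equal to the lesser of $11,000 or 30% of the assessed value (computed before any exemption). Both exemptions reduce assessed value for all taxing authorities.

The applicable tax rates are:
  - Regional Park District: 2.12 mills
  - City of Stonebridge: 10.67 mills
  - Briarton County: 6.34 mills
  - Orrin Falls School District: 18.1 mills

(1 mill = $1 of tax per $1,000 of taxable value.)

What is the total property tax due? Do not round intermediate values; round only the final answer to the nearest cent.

Assessed value = $1,829,074 × 0.13 = $237,779.62
Disability exemption = min($11,000, 30% × $237,779.62) = min($11,000, $71,333.886) = $11,000 (dollar cap binds)
Taxable value = $237,779.62 − $3,500 − $11,000 = $223,279.62
Regional Park District: $223,279.62 × 0.00212 = $473.3527944
City of Stonebridge: $223,279.62 × 0.01067 = $2,382.3935454
Briarton County: $223,279.62 × 0.00634 = $1,415.5927908
Orrin Falls School District: $223,279.62 × 0.0181 = $4,041.361122
Total = $8,312.7002526

$8,312.70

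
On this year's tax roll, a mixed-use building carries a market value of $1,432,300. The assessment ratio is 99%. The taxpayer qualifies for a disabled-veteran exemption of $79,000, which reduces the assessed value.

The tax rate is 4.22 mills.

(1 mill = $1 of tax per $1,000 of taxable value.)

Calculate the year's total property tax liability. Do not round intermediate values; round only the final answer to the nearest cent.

$5,650.48

Assessed value = $1,432,300 × 0.99 = $1,417,977
Taxable value = $1,417,977 − $79,000 = $1,338,977
Tax = $1,338,977 × 0.00422 = $5,650.48294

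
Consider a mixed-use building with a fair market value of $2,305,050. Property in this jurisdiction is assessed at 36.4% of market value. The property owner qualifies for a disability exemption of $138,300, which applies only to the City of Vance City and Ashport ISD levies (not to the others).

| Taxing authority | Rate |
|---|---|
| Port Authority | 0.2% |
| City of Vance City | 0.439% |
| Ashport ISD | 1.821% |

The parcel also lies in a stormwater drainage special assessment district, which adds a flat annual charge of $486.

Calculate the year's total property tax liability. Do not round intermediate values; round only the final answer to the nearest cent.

Assessed value = $2,305,050 × 0.364 = $839,038.2
Port Authority: $839,038.2 × 0.002 = $1,678.0764
City of Vance City: ($839,038.2 − $138,300) × 0.00439 = $700,738.2 × 0.00439 = $3,076.240698
Ashport ISD: ($839,038.2 − $138,300) × 0.01821 = $700,738.2 × 0.01821 = $12,760.442622
Levies subtotal = $17,514.75972
Total = $17,514.75972 + $486 = $18,000.75972

$18,000.76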